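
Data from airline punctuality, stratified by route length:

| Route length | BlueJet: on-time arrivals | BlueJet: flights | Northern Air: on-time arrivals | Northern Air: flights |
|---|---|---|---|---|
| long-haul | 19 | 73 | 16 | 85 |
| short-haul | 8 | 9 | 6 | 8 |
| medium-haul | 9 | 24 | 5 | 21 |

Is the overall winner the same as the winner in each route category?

Long-haul: BlueJet 19/73 = 26.0%, Northern Air 16/85 = 18.8% → BlueJet
Short-haul: BlueJet 8/9 = 88.9%, Northern Air 6/8 = 75.0% → BlueJet
Medium-haul: BlueJet 9/24 = 37.5%, Northern Air 5/21 = 23.8% → BlueJet
Overall: BlueJet 36/106 = 34.0%, Northern Air 27/114 = 23.7% → BlueJet
BlueJet wins overall and in every route group — no reversal.

Yes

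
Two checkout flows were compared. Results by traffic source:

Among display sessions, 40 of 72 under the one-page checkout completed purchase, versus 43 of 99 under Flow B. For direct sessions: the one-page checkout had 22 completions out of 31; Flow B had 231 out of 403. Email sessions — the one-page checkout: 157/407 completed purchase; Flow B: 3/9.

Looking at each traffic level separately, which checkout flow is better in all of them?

the one-page checkout

Display: the one-page checkout 40/72 = 55.6%, Flow B 43/99 = 43.4% → the one-page checkout
Direct: the one-page checkout 22/31 = 71.0%, Flow B 231/403 = 57.3% → the one-page checkout
Email: the one-page checkout 157/407 = 38.6%, Flow B 3/9 = 33.3% → the one-page checkout
The one-page checkout has the higher rate in all 3 groups.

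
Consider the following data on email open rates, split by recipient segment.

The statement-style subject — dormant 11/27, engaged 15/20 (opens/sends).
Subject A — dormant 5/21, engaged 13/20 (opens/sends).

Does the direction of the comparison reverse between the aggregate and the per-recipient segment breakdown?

Dormant: the statement-style subject 11/27 = 40.7%, Subject A 5/21 = 23.8% → the statement-style subject
Engaged: the statement-style subject 15/20 = 75.0%, Subject A 13/20 = 65.0% → the statement-style subject
Overall: the statement-style subject 26/47 = 55.3%, Subject A 18/41 = 43.9% → the statement-style subject
The statement-style subject wins overall and in every recipient group — no reversal.

No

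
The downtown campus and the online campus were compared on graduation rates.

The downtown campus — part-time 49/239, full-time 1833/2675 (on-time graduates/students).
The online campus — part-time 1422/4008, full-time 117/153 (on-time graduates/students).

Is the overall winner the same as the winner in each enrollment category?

No

Part-time: the downtown campus 49/239 = 20.5%, the online campus 1422/4008 = 35.5% → the online campus
Full-time: the downtown campus 1833/2675 = 68.5%, the online campus 117/153 = 76.5% → the online campus
Overall: the downtown campus 1882/2914 = 64.6%, the online campus 1539/4161 = 37.0% → the downtown campus
The online campus wins each enrollment group but the downtown campus wins overall — the comparison reverses. The online campus's students skew toward part-time, which has a lower base rate.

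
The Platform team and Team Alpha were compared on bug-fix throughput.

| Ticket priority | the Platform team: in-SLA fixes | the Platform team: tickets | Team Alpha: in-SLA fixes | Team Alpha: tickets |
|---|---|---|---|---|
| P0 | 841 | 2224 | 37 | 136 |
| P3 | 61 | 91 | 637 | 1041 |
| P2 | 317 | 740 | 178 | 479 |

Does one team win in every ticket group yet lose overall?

Yes

P0: the Platform team 841/2224 = 37.8%, Team Alpha 37/136 = 27.2% → the Platform team
P3: the Platform team 61/91 = 67.0%, Team Alpha 637/1041 = 61.2% → the Platform team
P2: the Platform team 317/740 = 42.8%, Team Alpha 178/479 = 37.2% → the Platform team
Overall: the Platform team 1219/3055 = 39.9%, Team Alpha 852/1656 = 51.4% → Team Alpha
The Platform team wins each ticket group but Team Alpha wins overall — the comparison reverses. The Platform team's tickets skew toward P0, which has a lower base rate.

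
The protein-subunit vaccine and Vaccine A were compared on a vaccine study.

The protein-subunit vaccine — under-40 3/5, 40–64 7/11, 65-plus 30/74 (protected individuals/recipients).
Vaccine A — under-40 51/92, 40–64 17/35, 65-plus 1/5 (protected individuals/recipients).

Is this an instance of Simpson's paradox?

Under-40: the protein-subunit vaccine 3/5 = 60.0%, Vaccine A 51/92 = 55.4% → the protein-subunit vaccine
40–64: the protein-subunit vaccine 7/11 = 63.6%, Vaccine A 17/35 = 48.6% → the protein-subunit vaccine
65-plus: the protein-subunit vaccine 30/74 = 40.5%, Vaccine A 1/5 = 20.0% → the protein-subunit vaccine
Overall: the protein-subunit vaccine 40/90 = 44.4%, Vaccine A 69/132 = 52.3% → Vaccine A
The protein-subunit vaccine wins each age group but Vaccine A wins overall — the comparison reverses. The protein-subunit vaccine's recipients skew toward 65-plus, which has a lower base rate.

Yes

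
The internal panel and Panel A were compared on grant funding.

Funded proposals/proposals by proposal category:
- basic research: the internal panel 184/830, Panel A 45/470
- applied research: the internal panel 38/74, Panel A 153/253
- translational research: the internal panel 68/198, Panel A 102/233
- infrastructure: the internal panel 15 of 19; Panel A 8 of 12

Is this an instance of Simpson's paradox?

Basic research: the internal panel 184/830 = 22.2%, Panel A 45/470 = 9.6% → the internal panel
Applied research: the internal panel 38/74 = 51.4%, Panel A 153/253 = 60.5% → Panel A
Translational research: the internal panel 68/198 = 34.3%, Panel A 102/233 = 43.8% → Panel A
Infrastructure: the internal panel 15/19 = 78.9%, Panel A 8/12 = 66.7% → the internal panel
Overall: the internal panel 305/1121 = 27.2%, Panel A 308/968 = 31.8% → Panel A
Neither sweeps: the internal panel wins 2 of 4 groups, Panel A wins 2. Panel A wins overall but not every group — no Simpson reversal.

No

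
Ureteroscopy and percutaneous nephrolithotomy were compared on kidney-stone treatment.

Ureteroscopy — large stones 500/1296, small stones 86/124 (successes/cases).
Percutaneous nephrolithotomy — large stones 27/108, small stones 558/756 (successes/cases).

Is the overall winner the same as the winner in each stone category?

No

Large stones: ureteroscopy 500/1296 = 38.6%, percutaneous nephrolithotomy 27/108 = 25.0% → ureteroscopy
Small stones: ureteroscopy 86/124 = 69.4%, percutaneous nephrolithotomy 558/756 = 73.8% → percutaneous nephrolithotomy
Overall: ureteroscopy 586/1420 = 41.3%, percutaneous nephrolithotomy 585/864 = 67.7% → percutaneous nephrolithotomy
Neither sweeps: ureteroscopy wins 1 of 2 groups, percutaneous nephrolithotomy wins 1. Percutaneous nephrolithotomy wins overall but not every group — no Simpson reversal.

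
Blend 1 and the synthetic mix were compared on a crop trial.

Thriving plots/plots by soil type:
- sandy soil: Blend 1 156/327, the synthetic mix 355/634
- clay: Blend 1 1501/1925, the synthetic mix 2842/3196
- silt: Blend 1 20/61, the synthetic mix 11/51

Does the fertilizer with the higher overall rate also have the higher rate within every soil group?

Sandy soil: Blend 1 156/327 = 47.7%, the synthetic mix 355/634 = 56.0% → the synthetic mix
Clay: Blend 1 1501/1925 = 78.0%, the synthetic mix 2842/3196 = 88.9% → the synthetic mix
Silt: Blend 1 20/61 = 32.8%, the synthetic mix 11/51 = 21.6% → Blend 1
Overall: Blend 1 1677/2313 = 72.5%, the synthetic mix 3208/3881 = 82.7% → the synthetic mix
Neither sweeps: Blend 1 wins 1 of 3 groups, the synthetic mix wins 2. The synthetic mix wins overall but not every group — no Simpson reversal.

No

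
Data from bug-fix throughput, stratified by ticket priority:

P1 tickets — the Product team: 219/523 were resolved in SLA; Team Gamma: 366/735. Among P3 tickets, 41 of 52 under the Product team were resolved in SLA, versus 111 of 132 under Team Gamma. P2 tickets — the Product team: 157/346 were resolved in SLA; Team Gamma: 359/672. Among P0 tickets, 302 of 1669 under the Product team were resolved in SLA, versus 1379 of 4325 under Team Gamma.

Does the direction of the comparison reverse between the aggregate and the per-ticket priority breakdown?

No

P1: the Product team 219/523 = 41.9%, Team Gamma 366/735 = 49.8% → Team Gamma
P3: the Product team 41/52 = 78.8%, Team Gamma 111/132 = 84.1% → Team Gamma
P2: the Product team 157/346 = 45.4%, Team Gamma 359/672 = 53.4% → Team Gamma
P0: the Product team 302/1669 = 18.1%, Team Gamma 1379/4325 = 31.9% → Team Gamma
Overall: the Product team 719/2590 = 27.8%, Team Gamma 2215/5864 = 37.8% → Team Gamma
Team Gamma wins overall and in every ticket group — no reversal.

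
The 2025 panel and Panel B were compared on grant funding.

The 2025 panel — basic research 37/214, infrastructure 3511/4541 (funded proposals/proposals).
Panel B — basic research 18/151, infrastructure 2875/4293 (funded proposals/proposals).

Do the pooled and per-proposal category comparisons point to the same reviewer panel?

Basic research: the 2025 panel 37/214 = 17.3%, Panel B 18/151 = 11.9% → the 2025 panel
Infrastructure: the 2025 panel 3511/4541 = 77.3%, Panel B 2875/4293 = 67.0% → the 2025 panel
Overall: the 2025 panel 3548/4755 = 74.6%, Panel B 2893/4444 = 65.1% → the 2025 panel
The 2025 panel wins overall and in every proposal group — no reversal.

Yes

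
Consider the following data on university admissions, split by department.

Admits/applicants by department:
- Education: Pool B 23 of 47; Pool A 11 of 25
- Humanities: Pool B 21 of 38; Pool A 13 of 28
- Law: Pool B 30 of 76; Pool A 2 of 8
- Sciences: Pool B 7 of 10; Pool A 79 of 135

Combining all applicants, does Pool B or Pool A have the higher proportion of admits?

Education: Pool B 23/47 = 48.9%, Pool A 11/25 = 44.0% → Pool B
Humanities: Pool B 21/38 = 55.3%, Pool A 13/28 = 46.4% → Pool B
Law: Pool B 30/76 = 39.5%, Pool A 2/8 = 25.0% → Pool B
Sciences: Pool B 7/10 = 70.0%, Pool A 79/135 = 58.5% → Pool B
Overall: Pool B 81/171 = 47.4%, Pool A 105/196 = 53.6% → Pool A
(Pool B wins every department group but Pool A wins overall — Pool B's applicants skew toward the low-rate Law group.)

Pool A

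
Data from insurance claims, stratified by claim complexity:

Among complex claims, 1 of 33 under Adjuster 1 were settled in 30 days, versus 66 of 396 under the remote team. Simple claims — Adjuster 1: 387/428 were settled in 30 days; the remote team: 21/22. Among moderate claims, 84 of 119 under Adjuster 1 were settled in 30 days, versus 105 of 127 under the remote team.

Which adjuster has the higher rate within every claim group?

Complex: Adjuster 1 1/33 = 3.0%, the remote team 66/396 = 16.7% → the remote team
Simple: Adjuster 1 387/428 = 90.4%, the remote team 21/22 = 95.5% → the remote team
Moderate: Adjuster 1 84/119 = 70.6%, the remote team 105/127 = 82.7% → the remote team
The remote team has the higher rate in all 3 groups.

the remote team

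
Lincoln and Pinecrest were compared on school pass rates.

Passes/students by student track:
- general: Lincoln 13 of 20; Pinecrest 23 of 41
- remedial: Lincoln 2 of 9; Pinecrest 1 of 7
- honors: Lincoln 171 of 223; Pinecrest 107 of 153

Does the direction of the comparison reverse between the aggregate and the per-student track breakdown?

No

General: Lincoln 13/20 = 65.0%, Pinecrest 23/41 = 56.1% → Lincoln
Remedial: Lincoln 2/9 = 22.2%, Pinecrest 1/7 = 14.3% → Lincoln
Honors: Lincoln 171/223 = 76.7%, Pinecrest 107/153 = 69.9% → Lincoln
Overall: Lincoln 186/252 = 73.8%, Pinecrest 131/201 = 65.2% → Lincoln
Lincoln wins overall and in every student group — no reversal.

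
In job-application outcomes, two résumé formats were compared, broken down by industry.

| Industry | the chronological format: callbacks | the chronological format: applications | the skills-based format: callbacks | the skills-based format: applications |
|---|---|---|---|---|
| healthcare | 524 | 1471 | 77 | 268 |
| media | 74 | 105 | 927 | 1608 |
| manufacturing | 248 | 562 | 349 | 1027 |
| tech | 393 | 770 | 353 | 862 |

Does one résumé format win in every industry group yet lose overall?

Yes

Healthcare: the chronological format 524/1471 = 35.6%, the skills-based format 77/268 = 28.7% → the chronological format
Media: the chronological format 74/105 = 70.5%, the skills-based format 927/1608 = 57.6% → the chronological format
Manufacturing: the chronological format 248/562 = 44.1%, the skills-based format 349/1027 = 34.0% → the chronological format
Tech: the chronological format 393/770 = 51.0%, the skills-based format 353/862 = 41.0% → the chronological format
Overall: the chronological format 1239/2908 = 42.6%, the skills-based format 1706/3765 = 45.3% → the skills-based format
The chronological format wins each industry group but the skills-based format wins overall — the comparison reverses. The chronological format's applications skew toward healthcare, which has a lower base rate.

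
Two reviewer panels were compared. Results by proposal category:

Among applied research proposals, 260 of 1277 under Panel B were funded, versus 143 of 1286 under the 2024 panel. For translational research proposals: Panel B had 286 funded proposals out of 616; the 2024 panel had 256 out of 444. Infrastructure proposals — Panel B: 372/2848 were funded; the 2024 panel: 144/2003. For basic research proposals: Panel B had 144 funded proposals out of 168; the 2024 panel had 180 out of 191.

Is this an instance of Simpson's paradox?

No

Applied research: Panel B 260/1277 = 20.4%, the 2024 panel 143/1286 = 11.1% → Panel B
Translational research: Panel B 286/616 = 46.4%, the 2024 panel 256/444 = 57.7% → the 2024 panel
Infrastructure: Panel B 372/2848 = 13.1%, the 2024 panel 144/2003 = 7.2% → Panel B
Basic research: Panel B 144/168 = 85.7%, the 2024 panel 180/191 = 94.2% → the 2024 panel
Overall: Panel B 1062/4909 = 21.6%, the 2024 panel 723/3924 = 18.4% → Panel B
Neither sweeps: Panel B wins 2 of 4 groups, the 2024 panel wins 2. Panel B wins overall but not every group — no Simpson reversal.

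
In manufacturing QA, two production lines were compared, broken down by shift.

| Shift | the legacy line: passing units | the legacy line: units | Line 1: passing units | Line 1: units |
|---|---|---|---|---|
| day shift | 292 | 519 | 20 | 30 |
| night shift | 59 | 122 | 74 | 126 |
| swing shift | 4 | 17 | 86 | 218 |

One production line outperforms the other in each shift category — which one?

Line 1

Day shift: the legacy line 292/519 = 56.3%, Line 1 20/30 = 66.7% → Line 1
Night shift: the legacy line 59/122 = 48.4%, Line 1 74/126 = 58.7% → Line 1
Swing shift: the legacy line 4/17 = 23.5%, Line 1 86/218 = 39.4% → Line 1
Line 1 has the higher rate in all 3 groups.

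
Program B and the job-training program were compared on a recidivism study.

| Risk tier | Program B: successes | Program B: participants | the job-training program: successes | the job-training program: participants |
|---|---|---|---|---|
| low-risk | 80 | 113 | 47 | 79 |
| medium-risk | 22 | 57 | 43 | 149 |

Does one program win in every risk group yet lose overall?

No

Low-risk: Program B 80/113 = 70.8%, the job-training program 47/79 = 59.5% → Program B
Medium-risk: Program B 22/57 = 38.6%, the job-training program 43/149 = 28.9% → Program B
Overall: Program B 102/170 = 60.0%, the job-training program 90/228 = 39.5% → Program B
Program B wins overall and in every risk group — no reversal.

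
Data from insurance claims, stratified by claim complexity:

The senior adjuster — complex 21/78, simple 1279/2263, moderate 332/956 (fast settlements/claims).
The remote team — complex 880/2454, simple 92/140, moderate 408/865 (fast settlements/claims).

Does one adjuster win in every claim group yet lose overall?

Yes

Complex: the senior adjuster 21/78 = 26.9%, the remote team 880/2454 = 35.9% → the remote team
Simple: the senior adjuster 1279/2263 = 56.5%, the remote team 92/140 = 65.7% → the remote team
Moderate: the senior adjuster 332/956 = 34.7%, the remote team 408/865 = 47.2% → the remote team
Overall: the senior adjuster 1632/3297 = 49.5%, the remote team 1380/3459 = 39.9% → the senior adjuster
The remote team wins each claim group but the senior adjuster wins overall — the comparison reverses. The remote team's claims skew toward complex, which has a lower base rate.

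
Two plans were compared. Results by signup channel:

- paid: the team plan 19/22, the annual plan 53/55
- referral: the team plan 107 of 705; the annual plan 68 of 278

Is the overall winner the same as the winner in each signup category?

Paid: the team plan 19/22 = 86.4%, the annual plan 53/55 = 96.4% → the annual plan
Referral: the team plan 107/705 = 15.2%, the annual plan 68/278 = 24.5% → the annual plan
Overall: the team plan 126/727 = 17.3%, the annual plan 121/333 = 36.3% → the annual plan
The annual plan wins overall and in every signup group — no reversal.

Yes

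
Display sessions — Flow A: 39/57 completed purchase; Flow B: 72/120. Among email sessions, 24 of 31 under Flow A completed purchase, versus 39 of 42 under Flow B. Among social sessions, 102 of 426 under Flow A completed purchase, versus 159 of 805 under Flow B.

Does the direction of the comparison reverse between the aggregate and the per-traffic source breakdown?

No

Display: Flow A 39/57 = 68.4%, Flow B 72/120 = 60.0% → Flow A
Email: Flow A 24/31 = 77.4%, Flow B 39/42 = 92.9% → Flow B
Social: Flow A 102/426 = 23.9%, Flow B 159/805 = 19.8% → Flow A
Overall: Flow A 165/514 = 32.1%, Flow B 270/967 = 27.9% → Flow A
Neither sweeps: Flow A wins 2 of 3 groups, Flow B wins 1. Flow A wins overall but not every group — no Simpson reversal.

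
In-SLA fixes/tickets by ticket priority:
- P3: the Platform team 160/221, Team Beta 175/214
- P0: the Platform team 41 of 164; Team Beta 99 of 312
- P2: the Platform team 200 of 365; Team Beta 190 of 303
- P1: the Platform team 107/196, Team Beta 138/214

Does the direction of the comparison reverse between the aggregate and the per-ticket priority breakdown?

P3: the Platform team 160/221 = 72.4%, Team Beta 175/214 = 81.8% → Team Beta
P0: the Platform team 41/164 = 25.0%, Team Beta 99/312 = 31.7% → Team Beta
P2: the Platform team 200/365 = 54.8%, Team Beta 190/303 = 62.7% → Team Beta
P1: the Platform team 107/196 = 54.6%, Team Beta 138/214 = 64.5% → Team Beta
Overall: the Platform team 508/946 = 53.7%, Team Beta 602/1043 = 57.7% → Team Beta
Team Beta wins overall and in every ticket group — no reversal.

No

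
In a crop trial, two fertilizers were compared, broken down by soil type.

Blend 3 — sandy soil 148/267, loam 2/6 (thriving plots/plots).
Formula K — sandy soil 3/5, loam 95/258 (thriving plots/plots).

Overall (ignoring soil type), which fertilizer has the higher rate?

Sandy soil: Blend 3 148/267 = 55.4%, Formula K 3/5 = 60.0% → Formula K
Loam: Blend 3 2/6 = 33.3%, Formula K 95/258 = 36.8% → Formula K
Overall: Blend 3 150/273 = 54.9%, Formula K 98/263 = 37.3% → Blend 3
(Formula K wins every soil group but Blend 3 wins overall — Formula K's plots skew toward the low-rate loam group.)

Blend 3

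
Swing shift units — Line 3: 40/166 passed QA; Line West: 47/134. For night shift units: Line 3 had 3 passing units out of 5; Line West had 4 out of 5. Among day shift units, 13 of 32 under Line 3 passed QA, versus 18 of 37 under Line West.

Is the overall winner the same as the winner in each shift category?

Swing shift: Line 3 40/166 = 24.1%, Line West 47/134 = 35.1% → Line West
Night shift: Line 3 3/5 = 60.0%, Line West 4/5 = 80.0% → Line West
Day shift: Line 3 13/32 = 40.6%, Line West 18/37 = 48.6% → Line West
Overall: Line 3 56/203 = 27.6%, Line West 69/176 = 39.2% → Line West
Line West wins overall and in every shift group — no reversal.

Yes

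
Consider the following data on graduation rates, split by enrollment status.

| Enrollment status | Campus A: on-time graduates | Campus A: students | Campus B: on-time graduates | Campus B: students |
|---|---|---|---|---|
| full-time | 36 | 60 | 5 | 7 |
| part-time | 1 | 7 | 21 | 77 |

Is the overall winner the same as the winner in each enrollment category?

No

Full-time: Campus A 36/60 = 60.0%, Campus B 5/7 = 71.4% → Campus B
Part-time: Campus A 1/7 = 14.3%, Campus B 21/77 = 27.3% → Campus B
Overall: Campus A 37/67 = 55.2%, Campus B 26/84 = 31.0% → Campus A
Campus B wins each enrollment group but Campus A wins overall — the comparison reverses. Campus B's students skew toward part-time, which has a lower base rate.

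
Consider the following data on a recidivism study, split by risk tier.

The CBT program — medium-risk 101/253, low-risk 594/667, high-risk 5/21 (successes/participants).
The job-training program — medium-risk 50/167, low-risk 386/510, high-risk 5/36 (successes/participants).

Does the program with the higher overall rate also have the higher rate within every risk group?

Medium-risk: the CBT program 101/253 = 39.9%, the job-training program 50/167 = 29.9% → the CBT program
Low-risk: the CBT program 594/667 = 89.1%, the job-training program 386/510 = 75.7% → the CBT program
High-risk: the CBT program 5/21 = 23.8%, the job-training program 5/36 = 13.9% → the CBT program
Overall: the CBT program 700/941 = 74.4%, the job-training program 441/713 = 61.9% → the CBT program
The CBT program wins overall and in every risk group — no reversal.

Yes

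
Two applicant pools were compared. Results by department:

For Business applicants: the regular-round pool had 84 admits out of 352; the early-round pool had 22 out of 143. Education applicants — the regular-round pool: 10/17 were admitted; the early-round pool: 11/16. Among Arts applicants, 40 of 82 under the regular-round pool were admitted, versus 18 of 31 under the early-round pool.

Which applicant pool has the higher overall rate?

the regular-round pool

Business: the regular-round pool 84/352 = 23.9%, the early-round pool 22/143 = 15.4% → the regular-round pool
Education: the regular-round pool 10/17 = 58.8%, the early-round pool 11/16 = 68.8% → the early-round pool
Arts: the regular-round pool 40/82 = 48.8%, the early-round pool 18/31 = 58.1% → the early-round pool
Overall: the regular-round pool 134/451 = 29.7%, the early-round pool 51/190 = 26.8% → the regular-round pool
(Neither sweeps every department group, but the regular-round pool has the higher pooled rate.)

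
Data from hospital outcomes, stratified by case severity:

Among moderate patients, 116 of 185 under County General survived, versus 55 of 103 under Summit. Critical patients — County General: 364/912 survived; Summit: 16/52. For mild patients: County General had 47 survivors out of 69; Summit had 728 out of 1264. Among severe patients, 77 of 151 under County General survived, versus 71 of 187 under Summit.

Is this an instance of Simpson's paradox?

Moderate: County General 116/185 = 62.7%, Summit 55/103 = 53.4% → County General
Critical: County General 364/912 = 39.9%, Summit 16/52 = 30.8% → County General
Mild: County General 47/69 = 68.1%, Summit 728/1264 = 57.6% → County General
Severe: County General 77/151 = 51.0%, Summit 71/187 = 38.0% → County General
Overall: County General 604/1317 = 45.9%, Summit 870/1606 = 54.2% → Summit
County General wins each case group but Summit wins overall — the comparison reverses. County General's patients skew toward critical, which has a lower base rate.

Yes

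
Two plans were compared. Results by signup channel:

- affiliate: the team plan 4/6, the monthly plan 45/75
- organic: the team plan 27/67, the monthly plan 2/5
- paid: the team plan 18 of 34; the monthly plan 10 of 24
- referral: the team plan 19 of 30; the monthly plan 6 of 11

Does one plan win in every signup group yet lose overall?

Affiliate: the team plan 4/6 = 66.7%, the monthly plan 45/75 = 60.0% → the team plan
Organic: the team plan 27/67 = 40.3%, the monthly plan 2/5 = 40.0% → the team plan
Paid: the team plan 18/34 = 52.9%, the monthly plan 10/24 = 41.7% → the team plan
Referral: the team plan 19/30 = 63.3%, the monthly plan 6/11 = 54.5% → the team plan
Overall: the team plan 68/137 = 49.6%, the monthly plan 63/115 = 54.8% → the monthly plan
The team plan wins each signup group but the monthly plan wins overall — the comparison reverses. The team plan's customers skew toward organic, which has a lower base rate.

Yes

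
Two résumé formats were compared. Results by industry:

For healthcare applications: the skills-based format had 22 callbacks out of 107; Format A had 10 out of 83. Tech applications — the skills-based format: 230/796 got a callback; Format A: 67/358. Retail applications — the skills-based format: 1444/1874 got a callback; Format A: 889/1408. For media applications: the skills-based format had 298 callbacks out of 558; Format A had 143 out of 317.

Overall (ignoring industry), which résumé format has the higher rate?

the skills-based format

Healthcare: the skills-based format 22/107 = 20.6%, Format A 10/83 = 12.0% → the skills-based format
Tech: the skills-based format 230/796 = 28.9%, Format A 67/358 = 18.7% → the skills-based format
Retail: the skills-based format 1444/1874 = 77.1%, Format A 889/1408 = 63.1% → the skills-based format
Media: the skills-based format 298/558 = 53.4%, Format A 143/317 = 45.1% → the skills-based format
Overall: the skills-based format 1994/3335 = 59.8%, Format A 1109/2166 = 51.2% → the skills-based format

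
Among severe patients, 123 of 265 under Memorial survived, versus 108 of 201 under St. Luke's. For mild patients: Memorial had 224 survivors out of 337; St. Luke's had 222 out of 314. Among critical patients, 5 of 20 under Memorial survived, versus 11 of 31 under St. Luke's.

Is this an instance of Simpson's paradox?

Severe: Memorial 123/265 = 46.4%, St. Luke's 108/201 = 53.7% → St. Luke's
Mild: Memorial 224/337 = 66.5%, St. Luke's 222/314 = 70.7% → St. Luke's
Critical: Memorial 5/20 = 25.0%, St. Luke's 11/31 = 35.5% → St. Luke's
Overall: Memorial 352/622 = 56.6%, St. Luke's 341/546 = 62.5% → St. Luke's
St. Luke's wins overall and in every case group — no reversal.

No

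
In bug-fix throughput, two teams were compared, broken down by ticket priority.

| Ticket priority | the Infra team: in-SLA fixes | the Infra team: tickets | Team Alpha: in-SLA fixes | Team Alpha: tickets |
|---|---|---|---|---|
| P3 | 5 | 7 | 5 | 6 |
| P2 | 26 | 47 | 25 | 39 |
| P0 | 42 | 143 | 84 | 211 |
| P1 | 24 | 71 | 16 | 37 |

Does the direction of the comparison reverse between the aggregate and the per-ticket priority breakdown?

No

P3: the Infra team 5/7 = 71.4%, Team Alpha 5/6 = 83.3% → Team Alpha
P2: the Infra team 26/47 = 55.3%, Team Alpha 25/39 = 64.1% → Team Alpha
P0: the Infra team 42/143 = 29.4%, Team Alpha 84/211 = 39.8% → Team Alpha
P1: the Infra team 24/71 = 33.8%, Team Alpha 16/37 = 43.2% → Team Alpha
Overall: the Infra team 97/268 = 36.2%, Team Alpha 130/293 = 44.4% → Team Alpha
Team Alpha wins overall and in every ticket group — no reversal.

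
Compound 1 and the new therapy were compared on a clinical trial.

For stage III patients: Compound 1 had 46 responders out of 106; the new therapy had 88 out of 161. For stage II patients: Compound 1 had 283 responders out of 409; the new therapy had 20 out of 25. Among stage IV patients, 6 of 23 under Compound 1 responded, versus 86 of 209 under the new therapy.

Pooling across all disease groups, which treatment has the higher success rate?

Stage III: Compound 1 46/106 = 43.4%, the new therapy 88/161 = 54.7% → the new therapy
Stage II: Compound 1 283/409 = 69.2%, the new therapy 20/25 = 80.0% → the new therapy
Stage IV: Compound 1 6/23 = 26.1%, the new therapy 86/209 = 41.1% → the new therapy
Overall: Compound 1 335/538 = 62.3%, the new therapy 194/395 = 49.1% → Compound 1
(The new therapy wins every disease group but Compound 1 wins overall — the new therapy's patients skew toward the low-rate stage IV group.)

Compound 1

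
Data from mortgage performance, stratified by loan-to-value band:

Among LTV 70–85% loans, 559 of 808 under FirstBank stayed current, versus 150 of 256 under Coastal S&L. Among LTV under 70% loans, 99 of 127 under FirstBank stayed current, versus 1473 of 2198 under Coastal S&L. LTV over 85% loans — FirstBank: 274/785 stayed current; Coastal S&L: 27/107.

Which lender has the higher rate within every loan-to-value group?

LTV 70–85%: FirstBank 559/808 = 69.2%, Coastal S&L 150/256 = 58.6% → FirstBank
LTV under 70%: FirstBank 99/127 = 78.0%, Coastal S&L 1473/2198 = 67.0% → FirstBank
LTV over 85%: FirstBank 274/785 = 34.9%, Coastal S&L 27/107 = 25.2% → FirstBank
FirstBank has the higher rate in all 3 groups.

FirstBank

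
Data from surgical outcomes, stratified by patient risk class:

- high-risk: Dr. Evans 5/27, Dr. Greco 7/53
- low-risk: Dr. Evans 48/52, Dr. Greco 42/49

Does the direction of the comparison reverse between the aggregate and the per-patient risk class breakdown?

No

High-risk: Dr. Evans 5/27 = 18.5%, Dr. Greco 7/53 = 13.2% → Dr. Evans
Low-risk: Dr. Evans 48/52 = 92.3%, Dr. Greco 42/49 = 85.7% → Dr. Evans
Overall: Dr. Evans 53/79 = 67.1%, Dr. Greco 49/102 = 48.0% → Dr. Evans
Dr. Evans wins overall and in every patient risk group — no reversal.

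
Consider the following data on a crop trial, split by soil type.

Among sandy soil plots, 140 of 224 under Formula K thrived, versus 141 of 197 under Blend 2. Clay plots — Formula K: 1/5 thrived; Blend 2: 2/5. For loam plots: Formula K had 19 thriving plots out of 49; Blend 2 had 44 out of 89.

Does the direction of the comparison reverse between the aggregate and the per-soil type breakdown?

Sandy soil: Formula K 140/224 = 62.5%, Blend 2 141/197 = 71.6% → Blend 2
Clay: Formula K 1/5 = 20.0%, Blend 2 2/5 = 40.0% → Blend 2
Loam: Formula K 19/49 = 38.8%, Blend 2 44/89 = 49.4% → Blend 2
Overall: Formula K 160/278 = 57.6%, Blend 2 187/291 = 64.3% → Blend 2
Blend 2 wins overall and in every soil group — no reversal.

No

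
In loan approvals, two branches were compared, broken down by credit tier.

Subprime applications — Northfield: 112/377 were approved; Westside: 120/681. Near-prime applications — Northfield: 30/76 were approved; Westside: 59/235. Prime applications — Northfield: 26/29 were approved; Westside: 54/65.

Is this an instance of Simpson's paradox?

No

Subprime: Northfield 112/377 = 29.7%, Westside 120/681 = 17.6% → Northfield
Near-prime: Northfield 30/76 = 39.5%, Westside 59/235 = 25.1% → Northfield
Prime: Northfield 26/29 = 89.7%, Westside 54/65 = 83.1% → Northfield
Overall: Northfield 168/482 = 34.9%, Westside 233/981 = 23.8% → Northfield
Northfield wins overall and in every credit group — no reversal.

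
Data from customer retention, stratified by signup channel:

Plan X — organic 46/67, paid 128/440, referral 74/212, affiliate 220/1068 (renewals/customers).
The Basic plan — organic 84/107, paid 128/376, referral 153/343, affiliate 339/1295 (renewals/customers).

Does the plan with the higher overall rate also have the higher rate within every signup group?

Organic: Plan X 46/67 = 68.7%, the Basic plan 84/107 = 78.5% → the Basic plan
Paid: Plan X 128/440 = 29.1%, the Basic plan 128/376 = 34.0% → the Basic plan
Referral: Plan X 74/212 = 34.9%, the Basic plan 153/343 = 44.6% → the Basic plan
Affiliate: Plan X 220/1068 = 20.6%, the Basic plan 339/1295 = 26.2% → the Basic plan
Overall: Plan X 468/1787 = 26.2%, the Basic plan 704/2121 = 33.2% → the Basic plan
The Basic plan wins overall and in every signup group — no reversal.

Yes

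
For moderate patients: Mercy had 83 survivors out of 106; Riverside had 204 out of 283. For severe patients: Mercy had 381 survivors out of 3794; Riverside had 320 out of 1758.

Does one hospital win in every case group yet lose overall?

No

Moderate: Mercy 83/106 = 78.3%, Riverside 204/283 = 72.1% → Mercy
Severe: Mercy 381/3794 = 10.0%, Riverside 320/1758 = 18.2% → Riverside
Overall: Mercy 464/3900 = 11.9%, Riverside 524/2041 = 25.7% → Riverside
Neither sweeps: Mercy wins 1 of 2 groups, Riverside wins 1. Riverside wins overall but not every group — no Simpson reversal.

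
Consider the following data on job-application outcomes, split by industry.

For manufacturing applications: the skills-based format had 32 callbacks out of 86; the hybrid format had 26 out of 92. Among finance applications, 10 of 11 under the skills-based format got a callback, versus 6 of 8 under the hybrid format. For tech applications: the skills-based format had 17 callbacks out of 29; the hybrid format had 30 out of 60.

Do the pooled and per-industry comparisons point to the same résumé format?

Yes

Manufacturing: the skills-based format 32/86 = 37.2%, the hybrid format 26/92 = 28.3% → the skills-based format
Finance: the skills-based format 10/11 = 90.9%, the hybrid format 6/8 = 75.0% → the skills-based format
Tech: the skills-based format 17/29 = 58.6%, the hybrid format 30/60 = 50.0% → the skills-based format
Overall: the skills-based format 59/126 = 46.8%, the hybrid format 62/160 = 38.8% → the skills-based format
The skills-based format wins overall and in every industry group — no reversal.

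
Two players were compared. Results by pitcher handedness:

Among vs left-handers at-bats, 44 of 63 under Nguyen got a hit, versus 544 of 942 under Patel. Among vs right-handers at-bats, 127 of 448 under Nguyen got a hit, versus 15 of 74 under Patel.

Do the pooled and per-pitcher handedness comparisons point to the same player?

No

Vs left-handers: Nguyen 44/63 = 69.8%, Patel 544/942 = 57.7% → Nguyen
Vs right-handers: Nguyen 127/448 = 28.3%, Patel 15/74 = 20.3% → Nguyen
Overall: Nguyen 171/511 = 33.5%, Patel 559/1016 = 55.0% → Patel
Nguyen wins each pitcher group but Patel wins overall — the comparison reverses. Nguyen's at-bats skew toward vs right-handers, which has a lower base rate.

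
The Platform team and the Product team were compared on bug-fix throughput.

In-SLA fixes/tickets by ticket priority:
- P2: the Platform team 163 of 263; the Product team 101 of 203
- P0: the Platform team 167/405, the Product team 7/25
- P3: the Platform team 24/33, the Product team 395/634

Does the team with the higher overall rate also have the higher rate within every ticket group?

No

P2: the Platform team 163/263 = 62.0%, the Product team 101/203 = 49.8% → the Platform team
P0: the Platform team 167/405 = 41.2%, the Product team 7/25 = 28.0% → the Platform team
P3: the Platform team 24/33 = 72.7%, the Product team 395/634 = 62.3% → the Platform team
Overall: the Platform team 354/701 = 50.5%, the Product team 503/862 = 58.4% → the Product team
The Platform team wins each ticket group but the Product team wins overall — the comparison reverses. The Platform team's tickets skew toward P0, which has a lower base rate.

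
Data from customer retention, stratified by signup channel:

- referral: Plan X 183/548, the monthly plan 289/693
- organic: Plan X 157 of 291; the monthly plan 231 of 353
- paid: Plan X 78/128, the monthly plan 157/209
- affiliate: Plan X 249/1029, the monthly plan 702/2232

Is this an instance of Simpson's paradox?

Referral: Plan X 183/548 = 33.4%, the monthly plan 289/693 = 41.7% → the monthly plan
Organic: Plan X 157/291 = 54.0%, the monthly plan 231/353 = 65.4% → the monthly plan
Paid: Plan X 78/128 = 60.9%, the monthly plan 157/209 = 75.1% → the monthly plan
Affiliate: Plan X 249/1029 = 24.2%, the monthly plan 702/2232 = 31.5% → the monthly plan
Overall: Plan X 667/1996 = 33.4%, the monthly plan 1379/3487 = 39.5% → the monthly plan
The monthly plan wins overall and in every signup group — no reversal.

No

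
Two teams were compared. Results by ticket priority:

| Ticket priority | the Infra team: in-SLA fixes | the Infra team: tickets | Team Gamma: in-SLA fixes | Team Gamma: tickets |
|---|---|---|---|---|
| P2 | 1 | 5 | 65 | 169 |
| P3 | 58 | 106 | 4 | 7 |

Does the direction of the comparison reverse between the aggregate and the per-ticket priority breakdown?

Yes

P2: the Infra team 1/5 = 20.0%, Team Gamma 65/169 = 38.5% → Team Gamma
P3: the Infra team 58/106 = 54.7%, Team Gamma 4/7 = 57.1% → Team Gamma
Overall: the Infra team 59/111 = 53.2%, Team Gamma 69/176 = 39.2% → the Infra team
Team Gamma wins each ticket group but the Infra team wins overall — the comparison reverses. Team Gamma's tickets skew toward P2, which has a lower base rate.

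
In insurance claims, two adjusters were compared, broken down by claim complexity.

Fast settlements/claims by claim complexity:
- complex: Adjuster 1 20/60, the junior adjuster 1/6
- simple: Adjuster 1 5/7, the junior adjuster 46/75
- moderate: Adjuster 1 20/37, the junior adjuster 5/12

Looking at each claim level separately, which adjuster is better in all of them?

Adjuster 1

Complex: Adjuster 1 20/60 = 33.3%, the junior adjuster 1/6 = 16.7% → Adjuster 1
Simple: Adjuster 1 5/7 = 71.4%, the junior adjuster 46/75 = 61.3% → Adjuster 1
Moderate: Adjuster 1 20/37 = 54.1%, the junior adjuster 5/12 = 41.7% → Adjuster 1
Adjuster 1 has the higher rate in all 3 groups.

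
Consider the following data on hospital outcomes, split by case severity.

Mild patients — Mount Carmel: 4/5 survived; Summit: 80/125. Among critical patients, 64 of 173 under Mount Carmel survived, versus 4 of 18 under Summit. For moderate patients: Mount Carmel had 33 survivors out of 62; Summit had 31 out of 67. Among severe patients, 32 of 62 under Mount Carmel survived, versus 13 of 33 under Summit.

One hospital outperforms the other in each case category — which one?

Mild: Mount Carmel 4/5 = 80.0%, Summit 80/125 = 64.0% → Mount Carmel
Critical: Mount Carmel 64/173 = 37.0%, Summit 4/18 = 22.2% → Mount Carmel
Moderate: Mount Carmel 33/62 = 53.2%, Summit 31/67 = 46.3% → Mount Carmel
Severe: Mount Carmel 32/62 = 51.6%, Summit 13/33 = 39.4% → Mount Carmel
Mount Carmel has the higher rate in all 4 groups.

Mount Carmel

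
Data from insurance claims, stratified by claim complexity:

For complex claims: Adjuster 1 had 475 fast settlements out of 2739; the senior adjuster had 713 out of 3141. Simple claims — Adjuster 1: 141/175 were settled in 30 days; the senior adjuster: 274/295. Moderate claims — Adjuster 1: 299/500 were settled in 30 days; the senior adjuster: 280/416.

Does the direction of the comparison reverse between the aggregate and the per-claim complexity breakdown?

Complex: Adjuster 1 475/2739 = 17.3%, the senior adjuster 713/3141 = 22.7% → the senior adjuster
Simple: Adjuster 1 141/175 = 80.6%, the senior adjuster 274/295 = 92.9% → the senior adjuster
Moderate: Adjuster 1 299/500 = 59.8%, the senior adjuster 280/416 = 67.3% → the senior adjuster
Overall: Adjuster 1 915/3414 = 26.8%, the senior adjuster 1267/3852 = 32.9% → the senior adjuster
The senior adjuster wins overall and in every claim group — no reversal.

No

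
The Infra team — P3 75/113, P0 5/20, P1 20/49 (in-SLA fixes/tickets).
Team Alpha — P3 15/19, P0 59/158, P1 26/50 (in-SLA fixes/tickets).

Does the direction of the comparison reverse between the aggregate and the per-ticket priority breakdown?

P3: the Infra team 75/113 = 66.4%, Team Alpha 15/19 = 78.9% → Team Alpha
P0: the Infra team 5/20 = 25.0%, Team Alpha 59/158 = 37.3% → Team Alpha
P1: the Infra team 20/49 = 40.8%, Team Alpha 26/50 = 52.0% → Team Alpha
Overall: the Infra team 100/182 = 54.9%, Team Alpha 100/227 = 44.1% → the Infra team
Team Alpha wins each ticket group but the Infra team wins overall — the comparison reverses. Team Alpha's tickets skew toward P0, which has a lower base rate.

Yes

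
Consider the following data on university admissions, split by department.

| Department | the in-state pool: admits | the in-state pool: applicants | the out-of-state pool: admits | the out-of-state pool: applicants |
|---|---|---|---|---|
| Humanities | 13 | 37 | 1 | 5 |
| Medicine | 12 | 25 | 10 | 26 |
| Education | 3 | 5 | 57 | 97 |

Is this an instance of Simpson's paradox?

Yes

Humanities: the in-state pool 13/37 = 35.1%, the out-of-state pool 1/5 = 20.0% → the in-state pool
Medicine: the in-state pool 12/25 = 48.0%, the out-of-state pool 10/26 = 38.5% → the in-state pool
Education: the in-state pool 3/5 = 60.0%, the out-of-state pool 57/97 = 58.8% → the in-state pool
Overall: the in-state pool 28/67 = 41.8%, the out-of-state pool 68/128 = 53.1% → the out-of-state pool
The in-state pool wins each department group but the out-of-state pool wins overall — the comparison reverses. The in-state pool's applicants skew toward Humanities, which has a lower base rate.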